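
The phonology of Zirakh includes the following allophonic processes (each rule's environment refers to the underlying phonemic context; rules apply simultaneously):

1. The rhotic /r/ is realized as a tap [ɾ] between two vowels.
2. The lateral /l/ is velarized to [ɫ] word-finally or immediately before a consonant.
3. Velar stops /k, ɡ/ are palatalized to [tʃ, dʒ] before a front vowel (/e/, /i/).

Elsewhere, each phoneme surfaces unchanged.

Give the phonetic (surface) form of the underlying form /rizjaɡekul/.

/r/ (word-initial) fails the environment for rule 1, so it stays [r].
/i/ — not in any rule's target class → [i].
/z/ (between /i/ and /j/) is unaffected → [z].
/j/ (between /z/ and /a/): no rule targets it → [j].
/a/ stays [a].
Rule 3 applies to /ɡ/ (between /a/ and /e/: before a front vowel) → [dʒ].
/e/ (between /ɡ/ and /k/) is unaffected → [e].
/k/ (between /e/ and /u/) is in the target of rule 3 but the environment (before a front vowel) is not met → [k].
/u/ (between /k/ and /l/): no rule targets it → [u].
Rule 2 applies to /l/ (word-final: word-finally or immediately before a consonant) → [ɫ].

[rizjadʒekuɫ]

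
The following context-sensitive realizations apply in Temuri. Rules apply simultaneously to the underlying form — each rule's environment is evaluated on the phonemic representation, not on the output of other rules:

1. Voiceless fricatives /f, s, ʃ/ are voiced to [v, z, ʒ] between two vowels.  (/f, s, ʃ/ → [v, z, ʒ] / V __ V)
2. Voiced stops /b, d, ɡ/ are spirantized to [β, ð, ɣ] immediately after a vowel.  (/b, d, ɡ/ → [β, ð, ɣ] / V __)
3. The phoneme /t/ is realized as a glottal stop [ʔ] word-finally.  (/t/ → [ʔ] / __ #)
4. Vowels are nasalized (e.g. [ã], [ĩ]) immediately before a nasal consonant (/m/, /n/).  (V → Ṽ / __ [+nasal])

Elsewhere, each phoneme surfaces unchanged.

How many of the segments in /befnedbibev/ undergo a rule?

2

Segments that undergo a rule: /d/ → [ð] (rule 2); /b/ → [β] (rule 2).
All other segments surface unchanged.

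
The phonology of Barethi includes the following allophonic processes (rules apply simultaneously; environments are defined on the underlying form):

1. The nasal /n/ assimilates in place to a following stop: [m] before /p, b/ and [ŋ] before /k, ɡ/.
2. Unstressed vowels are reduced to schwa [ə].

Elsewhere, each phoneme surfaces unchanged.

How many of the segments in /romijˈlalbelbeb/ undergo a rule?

4

Segments that undergo a rule: /o/ → [ə] (rule 2); /i/ → [ə] (rule 2); /e/ → [ə] (rule 2); /e/ → [ə] (rule 2).
All other segments surface unchanged.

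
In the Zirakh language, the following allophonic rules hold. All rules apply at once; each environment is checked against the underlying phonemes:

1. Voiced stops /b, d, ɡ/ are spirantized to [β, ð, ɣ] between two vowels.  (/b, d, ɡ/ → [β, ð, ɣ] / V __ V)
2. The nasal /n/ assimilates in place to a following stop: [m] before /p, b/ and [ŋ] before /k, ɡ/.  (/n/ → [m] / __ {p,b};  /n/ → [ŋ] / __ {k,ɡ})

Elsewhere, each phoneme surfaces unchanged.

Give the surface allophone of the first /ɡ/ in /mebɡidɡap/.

[ɡ]

/ɡ/ (between /b/ and /i/) fails the environment for rule 1, so it stays [ɡ].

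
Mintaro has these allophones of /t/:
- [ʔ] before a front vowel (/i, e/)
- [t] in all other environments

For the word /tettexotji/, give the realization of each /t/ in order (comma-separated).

Occurrence 1 (position 1): before a front vowel (/i, e/) → [ʔ].
Occurrence 2 (position 3): no conditioning environment matches → elsewhere allophone [t].
Occurrence 3 (position 4): before a front vowel (/i, e/) → [ʔ].
Occurrence 4 (position 8): no conditioning environment matches → elsewhere allophone [t].

[ʔ], [t], [ʔ], [t]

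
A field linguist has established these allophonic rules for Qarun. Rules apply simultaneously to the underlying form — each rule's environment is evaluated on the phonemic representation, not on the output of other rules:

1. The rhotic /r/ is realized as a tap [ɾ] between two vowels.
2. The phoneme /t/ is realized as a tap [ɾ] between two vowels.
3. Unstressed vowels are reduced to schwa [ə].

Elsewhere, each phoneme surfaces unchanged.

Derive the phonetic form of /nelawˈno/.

/n/ stays [n].
/e/ (between /n/ and /l/): in an unstressed syllable, so rule 3 applies → [ə].
/l/ — not in any rule's target class → [l].
/a/ (between /l/ and /w/): in an unstressed syllable, so rule 3 applies → [ə].
/w/ — not in any rule's target class → [w].
/n/ stays [n].
/o/ (word-final) fails the environment for rule 3, so it stays [o].

[nələwˈno]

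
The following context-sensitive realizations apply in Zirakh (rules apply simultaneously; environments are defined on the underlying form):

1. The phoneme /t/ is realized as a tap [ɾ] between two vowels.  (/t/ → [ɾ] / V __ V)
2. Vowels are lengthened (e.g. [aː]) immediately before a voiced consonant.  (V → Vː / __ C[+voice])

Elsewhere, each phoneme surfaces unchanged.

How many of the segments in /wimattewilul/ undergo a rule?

Segments that undergo a rule: /i/ → [iː] (rule 2); /e/ → [eː] (rule 2); /i/ → [iː] (rule 2); /u/ → [uː] (rule 2).
All other segments surface unchanged.

4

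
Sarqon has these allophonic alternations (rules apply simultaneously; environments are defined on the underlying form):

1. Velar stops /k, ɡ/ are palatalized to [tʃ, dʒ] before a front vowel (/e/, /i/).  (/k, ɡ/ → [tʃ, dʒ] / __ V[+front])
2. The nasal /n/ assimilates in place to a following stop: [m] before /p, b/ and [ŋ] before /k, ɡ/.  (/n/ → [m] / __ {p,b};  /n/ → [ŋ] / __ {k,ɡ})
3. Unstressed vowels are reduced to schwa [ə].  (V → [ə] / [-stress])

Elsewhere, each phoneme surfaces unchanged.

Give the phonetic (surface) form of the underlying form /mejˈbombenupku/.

[məjˈbombənəpkə]

/e/ — between /m/ and /j/, in an unstressed syllable — surfaces as [ə] (rule 3).
/o/ (between /b/ and /m/): rule 3 targets it, but not in an unstressed syllable → unchanged [o].
/e/ (between /b/ and /n/) occurs in an unstressed syllable → [ə] by rule 3.
/n/ — between /e/ and /u/; rule 2 does not apply here → [n].
Rule 3 applies to /u/ (between /n/ and /p/: in an unstressed syllable) → [ə].
/k/ — between /p/ and /u/; rule 1 does not apply here → [k].
Rule 3 applies to /u/ (word-final: in an unstressed syllable) → [ə].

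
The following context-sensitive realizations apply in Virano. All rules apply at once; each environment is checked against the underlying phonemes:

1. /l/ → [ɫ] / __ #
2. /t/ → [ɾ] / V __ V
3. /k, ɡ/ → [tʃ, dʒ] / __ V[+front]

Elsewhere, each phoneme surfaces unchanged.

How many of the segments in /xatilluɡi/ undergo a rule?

2

Segments that undergo a rule: /t/ → [ɾ] (rule 2); /ɡ/ → [dʒ] (rule 3).
All other segments surface unchanged.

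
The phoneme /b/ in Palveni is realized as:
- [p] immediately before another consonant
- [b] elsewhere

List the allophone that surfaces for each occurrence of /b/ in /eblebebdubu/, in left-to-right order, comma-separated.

[p], [b], [p], [b]

Occurrence 1 (position 2): immediately before another consonant → [p].
Occurrence 2 (position 5): no conditioning environment matches → elsewhere allophone [b].
Occurrence 3 (position 7): immediately before another consonant → [p].
Occurrence 4 (position 10): no conditioning environment matches → elsewhere allophone [b].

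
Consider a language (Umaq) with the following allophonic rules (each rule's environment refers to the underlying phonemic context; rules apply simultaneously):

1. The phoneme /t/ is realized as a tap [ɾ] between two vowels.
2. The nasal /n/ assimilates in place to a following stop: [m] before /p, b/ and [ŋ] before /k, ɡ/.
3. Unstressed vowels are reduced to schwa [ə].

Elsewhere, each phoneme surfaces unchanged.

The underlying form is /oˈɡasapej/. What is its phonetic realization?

/o/ — word-initial, in an unstressed syllable — surfaces as [ə] (rule 3).
/a/ (between /ɡ/ and /s/): rule 3 targets it, but not in an unstressed syllable → unchanged [a].
/a/ (between /s/ and /p/) occurs in an unstressed syllable → [ə] by rule 3.
Rule 3 applies to /e/ (between /p/ and /j/: in an unstressed syllable) → [ə].

[əˈɡasəpəj]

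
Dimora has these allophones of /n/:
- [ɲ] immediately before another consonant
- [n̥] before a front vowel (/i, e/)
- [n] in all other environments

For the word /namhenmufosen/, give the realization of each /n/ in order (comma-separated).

Occurrence 1 (position 1): no conditioning environment matches → elsewhere allophone [n].
Occurrence 2 (position 6): immediately before another consonant → [ɲ].
Occurrence 3 (position 13): no conditioning environment matches → elsewhere allophone [n].

[n], [ɲ], [n]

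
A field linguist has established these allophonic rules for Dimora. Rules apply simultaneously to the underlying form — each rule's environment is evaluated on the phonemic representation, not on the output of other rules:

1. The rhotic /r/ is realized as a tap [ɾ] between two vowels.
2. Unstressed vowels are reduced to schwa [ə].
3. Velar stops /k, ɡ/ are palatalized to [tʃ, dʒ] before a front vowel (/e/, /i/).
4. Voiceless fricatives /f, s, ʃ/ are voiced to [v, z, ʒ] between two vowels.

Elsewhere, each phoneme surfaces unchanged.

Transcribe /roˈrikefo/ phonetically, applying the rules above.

/r/ (word-initial): rule 1 targets it, but not between two vowels → unchanged [r].
/o/ (between /r/ and /r/) occurs in an unstressed syllable → [ə] by rule 2.
/r/ meets the environment for rule 1 (between two vowels) → [ɾ].
/i/ — between /r/ and /k/; rule 2 does not apply here → [i].
/k/ (between /i/ and /e/): before a front vowel, so rule 3 applies → [tʃ].
/e/ (between /k/ and /f/) occurs in an unstressed syllable → [ə] by rule 2.
/f/ (between /e/ and /o/) occurs between two vowels → [v] by rule 4.
/o/ meets the environment for rule 2 (in an unstressed syllable) → [ə].

[rəˈɾitʃəvə]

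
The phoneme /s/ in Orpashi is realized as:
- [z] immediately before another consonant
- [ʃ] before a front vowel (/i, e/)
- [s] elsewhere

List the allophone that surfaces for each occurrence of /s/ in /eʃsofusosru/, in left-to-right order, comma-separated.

Occurrence 1 (position 3): no conditioning environment matches → elsewhere allophone [s].
Occurrence 2 (position 7): no conditioning environment matches → elsewhere allophone [s].
Occurrence 3 (position 9): immediately before another consonant → [z].

[s], [s], [z]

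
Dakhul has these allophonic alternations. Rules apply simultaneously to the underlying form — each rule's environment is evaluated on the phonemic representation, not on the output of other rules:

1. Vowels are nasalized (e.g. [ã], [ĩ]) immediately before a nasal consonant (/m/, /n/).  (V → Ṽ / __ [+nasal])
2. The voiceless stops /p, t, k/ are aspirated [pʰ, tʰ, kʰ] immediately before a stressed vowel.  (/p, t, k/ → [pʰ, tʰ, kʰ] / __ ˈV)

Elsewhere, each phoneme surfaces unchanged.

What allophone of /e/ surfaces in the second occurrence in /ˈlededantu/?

[e]

/e/ — between /d/ and /d/; rule 1 does not apply here → [e].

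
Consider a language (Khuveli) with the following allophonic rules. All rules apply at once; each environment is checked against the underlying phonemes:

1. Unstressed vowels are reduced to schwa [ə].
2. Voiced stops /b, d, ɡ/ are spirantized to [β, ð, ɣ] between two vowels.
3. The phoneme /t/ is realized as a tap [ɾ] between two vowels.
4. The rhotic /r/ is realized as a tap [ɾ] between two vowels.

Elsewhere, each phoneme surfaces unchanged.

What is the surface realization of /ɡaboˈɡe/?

[ɡəβəˈɣe]

/ɡ/ (word-initial) is in the target of rule 2 but the environment (between two vowels) is not met → [ɡ].
/a/ meets the environment for rule 1 (in an unstressed syllable) → [ə].
/b/ (between /a/ and /o/) occurs between two vowels → [β] by rule 2.
/o/ (between /b/ and /ɡ/) occurs in an unstressed syllable → [ə] by rule 1.
Rule 2 applies to /ɡ/ (between /o/ and /e/: between two vowels) → [ɣ].
/e/ — word-final; rule 1 does not apply here → [e].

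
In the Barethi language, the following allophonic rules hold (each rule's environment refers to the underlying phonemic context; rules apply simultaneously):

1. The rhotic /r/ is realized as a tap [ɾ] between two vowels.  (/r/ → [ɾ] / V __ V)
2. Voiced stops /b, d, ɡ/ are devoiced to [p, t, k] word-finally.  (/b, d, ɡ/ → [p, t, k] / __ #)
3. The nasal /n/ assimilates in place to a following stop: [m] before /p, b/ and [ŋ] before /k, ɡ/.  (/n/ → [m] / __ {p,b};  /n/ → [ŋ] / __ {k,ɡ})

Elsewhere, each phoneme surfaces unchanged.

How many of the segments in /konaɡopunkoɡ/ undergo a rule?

Segments that undergo a rule: /n/ → [ŋ] (rule 3); /ɡ/ → [k] (rule 2).
All other segments surface unchanged.

2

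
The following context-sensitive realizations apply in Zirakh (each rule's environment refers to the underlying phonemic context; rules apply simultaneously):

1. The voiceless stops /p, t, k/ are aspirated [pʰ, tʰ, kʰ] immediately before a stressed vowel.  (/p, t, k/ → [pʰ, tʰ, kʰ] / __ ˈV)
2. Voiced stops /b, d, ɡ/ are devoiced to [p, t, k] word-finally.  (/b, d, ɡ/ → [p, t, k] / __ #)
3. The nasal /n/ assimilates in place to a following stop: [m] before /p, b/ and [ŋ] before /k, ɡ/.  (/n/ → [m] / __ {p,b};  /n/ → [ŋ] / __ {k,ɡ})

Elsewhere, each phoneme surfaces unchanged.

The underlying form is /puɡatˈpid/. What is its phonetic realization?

/p/ (word-initial): rule 1 targets it, but not immediately before a stressed vowel → unchanged [p].
/ɡ/ (between /u/ and /a/) is in the target of rule 2 but the environment (word-finally) is not met → [ɡ].
/t/ (between /a/ and /p/): rule 1 targets it, but not immediately before a stressed vowel → unchanged [t].
Rule 1 applies to /p/ (between /t/ and /i/: immediately before a stressed vowel) → [pʰ].
/d/ (word-final) occurs word-finally → [t] by rule 2.

[puɡatˈpʰit]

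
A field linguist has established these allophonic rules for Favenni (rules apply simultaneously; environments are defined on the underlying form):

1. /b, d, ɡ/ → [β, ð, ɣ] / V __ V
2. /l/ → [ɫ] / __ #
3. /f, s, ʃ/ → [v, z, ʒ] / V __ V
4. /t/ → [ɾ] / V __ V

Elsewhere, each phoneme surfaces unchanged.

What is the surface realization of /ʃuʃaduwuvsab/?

/ʃ/ (word-initial) is in the target of rule 3 but the environment (between two vowels) is not met → [ʃ].
/u/ — not in any rule's target class → [u].
/ʃ/ (between /u/ and /a/) occurs between two vowels → [ʒ] by rule 3.
/a/ — not in any rule's target class → [a].
Rule 1 applies to /d/ (between /a/ and /u/: between two vowels) → [ð].
/u/ stays [u].
/w/ (between /u/ and /u/): no rule targets it → [w].
/u/ (between /w/ and /v/) is unaffected → [u].
/v/ (between /u/ and /s/) is unaffected → [v].
/s/ — between /v/ and /a/; rule 3 does not apply here → [s].
/a/ (between /s/ and /b/) is unaffected → [a].
/b/ — word-final; rule 1 does not apply here → [b].

[ʃuʒaðuwuvsab]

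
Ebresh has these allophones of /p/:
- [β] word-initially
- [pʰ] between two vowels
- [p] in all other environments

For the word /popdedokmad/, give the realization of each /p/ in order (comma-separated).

[β], [p]

Occurrence 1 (position 1): word-initially → [β].
Occurrence 2 (position 3): no conditioning environment matches → elsewhere allophone [p].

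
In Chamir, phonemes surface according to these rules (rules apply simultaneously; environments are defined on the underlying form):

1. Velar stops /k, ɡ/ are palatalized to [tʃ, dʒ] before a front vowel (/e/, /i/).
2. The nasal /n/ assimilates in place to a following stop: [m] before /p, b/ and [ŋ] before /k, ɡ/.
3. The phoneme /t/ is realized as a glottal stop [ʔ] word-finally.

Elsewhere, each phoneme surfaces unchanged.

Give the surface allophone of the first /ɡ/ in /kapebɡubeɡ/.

/ɡ/ (between /b/ and /u/): rule 1 targets it, but not before a front vowel → unchanged [ɡ].

[ɡ]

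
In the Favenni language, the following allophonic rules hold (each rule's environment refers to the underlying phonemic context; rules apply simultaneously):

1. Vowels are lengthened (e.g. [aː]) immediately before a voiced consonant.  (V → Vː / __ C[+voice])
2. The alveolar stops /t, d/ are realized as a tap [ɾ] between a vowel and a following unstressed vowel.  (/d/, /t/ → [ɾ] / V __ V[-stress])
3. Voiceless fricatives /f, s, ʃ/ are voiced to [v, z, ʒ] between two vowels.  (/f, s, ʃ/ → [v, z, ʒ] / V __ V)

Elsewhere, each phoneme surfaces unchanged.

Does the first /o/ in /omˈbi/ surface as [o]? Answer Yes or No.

No

/o/ meets the environment for rule 1 (before a voiced consonant) → [oː].
The actual realization is [oː], not [o].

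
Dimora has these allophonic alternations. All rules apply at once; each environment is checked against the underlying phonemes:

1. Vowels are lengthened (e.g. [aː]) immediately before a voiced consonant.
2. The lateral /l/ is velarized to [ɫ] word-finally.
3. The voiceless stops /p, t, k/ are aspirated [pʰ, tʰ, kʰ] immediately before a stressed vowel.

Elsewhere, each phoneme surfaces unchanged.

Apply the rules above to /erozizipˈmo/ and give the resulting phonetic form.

[eːroːziːzipˈmo]

Rule 1 applies to /e/ (word-initial: before a voiced consonant) → [eː].
/o/ meets the environment for rule 1 (before a voiced consonant) → [oː].
/i/ meets the environment for rule 1 (before a voiced consonant) → [iː].
/i/ (between /z/ and /p/): rule 1 targets it, but not before a voiced consonant → unchanged [i].
/p/ (between /i/ and /m/) fails the environment for rule 3, so it stays [p].
/o/ — word-final; rule 1 does not apply here → [o].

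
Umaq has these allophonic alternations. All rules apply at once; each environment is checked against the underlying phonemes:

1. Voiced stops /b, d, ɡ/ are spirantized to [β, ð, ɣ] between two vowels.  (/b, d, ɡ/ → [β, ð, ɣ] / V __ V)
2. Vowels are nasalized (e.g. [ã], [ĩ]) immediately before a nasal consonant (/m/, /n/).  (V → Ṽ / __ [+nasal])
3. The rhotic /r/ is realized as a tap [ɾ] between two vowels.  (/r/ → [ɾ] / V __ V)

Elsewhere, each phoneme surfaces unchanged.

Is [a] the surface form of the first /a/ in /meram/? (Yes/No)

Rule 2 applies to /a/ (between /r/ and /m/: before a nasal consonant) → [ã].
The actual realization is [ã], not [a].

No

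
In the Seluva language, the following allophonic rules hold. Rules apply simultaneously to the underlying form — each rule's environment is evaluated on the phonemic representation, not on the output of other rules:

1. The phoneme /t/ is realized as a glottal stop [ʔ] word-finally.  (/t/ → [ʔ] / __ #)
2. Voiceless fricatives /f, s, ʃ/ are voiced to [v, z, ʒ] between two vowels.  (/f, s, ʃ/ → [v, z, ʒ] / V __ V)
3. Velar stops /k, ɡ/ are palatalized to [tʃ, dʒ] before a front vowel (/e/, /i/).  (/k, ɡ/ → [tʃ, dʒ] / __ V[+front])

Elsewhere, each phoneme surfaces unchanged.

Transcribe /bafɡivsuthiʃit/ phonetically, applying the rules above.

[bafdʒivsuthiʒiʔ]

/b/ (word-initial) is unaffected → [b].
/a/ — not in any rule's target class → [a].
/f/ (between /a/ and /ɡ/) is in the target of rule 2 but the environment (between two vowels) is not met → [f].
/ɡ/ (between /f/ and /i/): before a front vowel, so rule 3 applies → [dʒ].
/i/ (between /ɡ/ and /v/): no rule targets it → [i].
/v/ — not in any rule's target class → [v].
/s/ (between /v/ and /u/) is in the target of rule 2 but the environment (between two vowels) is not met → [s].
/u/ — not in any rule's target class → [u].
/t/ (between /u/ and /h/) is in the target of rule 1 but the environment (word-finally) is not met → [t].
/h/ stays [h].
/i/ — not in any rule's target class → [i].
Rule 2 applies to /ʃ/ (between /i/ and /i/: between two vowels) → [ʒ].
/i/ stays [i].
/t/ — word-final, word-finally — surfaces as [ʔ] (rule 1).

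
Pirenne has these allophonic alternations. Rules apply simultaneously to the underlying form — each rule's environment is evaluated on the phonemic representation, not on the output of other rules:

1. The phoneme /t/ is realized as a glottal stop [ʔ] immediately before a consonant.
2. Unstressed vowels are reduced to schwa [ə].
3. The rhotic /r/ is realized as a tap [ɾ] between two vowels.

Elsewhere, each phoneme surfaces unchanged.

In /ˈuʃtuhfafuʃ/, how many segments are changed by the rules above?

Segments that undergo a rule: /u/ → [ə] (rule 2); /a/ → [ə] (rule 2); /u/ → [ə] (rule 2).
All other segments surface unchanged.

3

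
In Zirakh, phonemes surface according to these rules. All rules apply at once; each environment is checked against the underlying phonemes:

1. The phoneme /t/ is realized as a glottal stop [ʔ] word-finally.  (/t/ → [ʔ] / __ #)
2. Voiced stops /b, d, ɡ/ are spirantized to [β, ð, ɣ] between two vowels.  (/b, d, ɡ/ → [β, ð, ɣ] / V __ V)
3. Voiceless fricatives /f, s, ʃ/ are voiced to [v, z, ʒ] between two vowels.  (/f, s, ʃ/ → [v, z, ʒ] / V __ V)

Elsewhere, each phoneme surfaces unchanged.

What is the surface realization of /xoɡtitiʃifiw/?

[xoɡtitiʒiviw]

/x/ (word-initial) is unaffected → [x].
/o/ (between /x/ and /ɡ/) is unaffected → [o].
/ɡ/ (between /o/ and /t/): rule 2 targets it, but not between two vowels → unchanged [ɡ].
/t/ — between /ɡ/ and /i/; rule 1 does not apply here → [t].
/i/ — not in any rule's target class → [i].
/t/ — between /i/ and /i/; rule 1 does not apply here → [t].
/i/ (between /t/ and /ʃ/) is unaffected → [i].
/ʃ/ meets the environment for rule 3 (between two vowels) → [ʒ].
/i/ — not in any rule's target class → [i].
/f/ (between /i/ and /i/) occurs between two vowels → [v] by rule 3.
/i/ stays [i].
/w/ stays [w].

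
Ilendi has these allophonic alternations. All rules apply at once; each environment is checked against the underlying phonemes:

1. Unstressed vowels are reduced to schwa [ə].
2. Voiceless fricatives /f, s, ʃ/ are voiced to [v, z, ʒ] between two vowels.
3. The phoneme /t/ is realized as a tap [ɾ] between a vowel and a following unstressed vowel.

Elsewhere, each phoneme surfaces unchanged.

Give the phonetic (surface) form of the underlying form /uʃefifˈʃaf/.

[əʒəvəfˈʃaf]

/u/ (word-initial): in an unstressed syllable, so rule 1 applies → [ə].
/ʃ/ (between /u/ and /e/): between two vowels, so rule 2 applies → [ʒ].
Rule 1 applies to /e/ (between /ʃ/ and /f/: in an unstressed syllable) → [ə].
/f/ — between /e/ and /i/, between two vowels — surfaces as [v] (rule 2).
/i/ (between /f/ and /f/): in an unstressed syllable, so rule 1 applies → [ə].
/f/ (between /i/ and /ʃ/): rule 2 targets it, but not between two vowels → unchanged [f].
/ʃ/ (between /f/ and /a/): rule 2 targets it, but not between two vowels → unchanged [ʃ].
/a/ (between /ʃ/ and /f/): rule 1 targets it, but not in an unstressed syllable → unchanged [a].
/f/ (word-final): rule 2 targets it, but not between two vowels → unchanged [f].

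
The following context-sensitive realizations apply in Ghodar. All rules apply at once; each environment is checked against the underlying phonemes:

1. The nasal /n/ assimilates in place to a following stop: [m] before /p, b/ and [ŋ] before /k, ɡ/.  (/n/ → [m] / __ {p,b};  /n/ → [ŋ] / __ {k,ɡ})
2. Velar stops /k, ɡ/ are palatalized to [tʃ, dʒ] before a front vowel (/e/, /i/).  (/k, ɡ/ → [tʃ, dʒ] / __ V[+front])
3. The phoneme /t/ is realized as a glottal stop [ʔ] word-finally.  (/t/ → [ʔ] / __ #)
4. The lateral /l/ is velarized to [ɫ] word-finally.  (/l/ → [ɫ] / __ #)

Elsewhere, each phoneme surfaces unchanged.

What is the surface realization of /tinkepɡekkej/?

/t/ (word-initial) fails the environment for rule 3, so it stays [t].
/i/ stays [i].
Rule 1 applies to /n/ (between /i/ and /k/: before a labial or velar stop) → [ŋ].
/k/ meets the environment for rule 2 (before a front vowel) → [tʃ].
/e/ stays [e].
/p/ (between /e/ and /ɡ/): no rule targets it → [p].
Rule 2 applies to /ɡ/ (between /p/ and /e/: before a front vowel) → [dʒ].
/e/ (between /ɡ/ and /k/): no rule targets it → [e].
/k/ (between /e/ and /k/) fails the environment for rule 2, so it stays [k].
/k/ (between /k/ and /e/): before a front vowel, so rule 2 applies → [tʃ].
/e/ stays [e].
/j/ stays [j].

[tiŋtʃepdʒektʃej]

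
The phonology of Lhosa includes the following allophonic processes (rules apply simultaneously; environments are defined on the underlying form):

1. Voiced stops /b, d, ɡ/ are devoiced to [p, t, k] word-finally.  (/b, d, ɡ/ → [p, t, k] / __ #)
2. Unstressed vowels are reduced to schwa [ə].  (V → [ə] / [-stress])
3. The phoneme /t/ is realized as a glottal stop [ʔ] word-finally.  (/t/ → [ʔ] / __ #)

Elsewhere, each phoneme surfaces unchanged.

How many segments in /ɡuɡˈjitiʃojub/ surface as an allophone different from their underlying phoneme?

5

Segments that undergo a rule: /u/ → [ə] (rule 2); /i/ → [ə] (rule 2); /o/ → [ə] (rule 2); /u/ → [ə] (rule 2); /b/ → [p] (rule 1).
All other segments surface unchanged.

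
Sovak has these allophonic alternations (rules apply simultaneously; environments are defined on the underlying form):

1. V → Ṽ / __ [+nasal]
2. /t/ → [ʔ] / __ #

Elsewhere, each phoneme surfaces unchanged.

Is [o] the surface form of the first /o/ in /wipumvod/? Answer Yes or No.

Yes

/o/ (between /v/ and /d/): rule 1 targets it, but not before a nasal consonant → unchanged [o].
The actual realization is [o], which matches [o].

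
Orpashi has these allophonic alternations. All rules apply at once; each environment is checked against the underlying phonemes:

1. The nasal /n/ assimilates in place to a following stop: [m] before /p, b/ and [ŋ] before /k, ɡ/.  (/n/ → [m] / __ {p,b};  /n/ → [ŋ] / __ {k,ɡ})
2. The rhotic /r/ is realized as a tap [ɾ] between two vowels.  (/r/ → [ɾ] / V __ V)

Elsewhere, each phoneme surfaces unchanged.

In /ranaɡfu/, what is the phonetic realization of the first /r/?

[r]

/r/ (word-initial) fails the environment for rule 2, so it stays [r].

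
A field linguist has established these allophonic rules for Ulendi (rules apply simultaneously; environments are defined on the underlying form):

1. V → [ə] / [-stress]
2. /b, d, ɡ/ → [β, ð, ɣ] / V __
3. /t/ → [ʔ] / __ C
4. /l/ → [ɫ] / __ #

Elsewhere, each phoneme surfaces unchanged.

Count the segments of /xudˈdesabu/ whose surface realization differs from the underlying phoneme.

Segments that undergo a rule: /u/ → [ə] (rule 1); /d/ → [ð] (rule 2); /a/ → [ə] (rule 1); /b/ → [β] (rule 2); /u/ → [ə] (rule 1).
All other segments surface unchanged.

5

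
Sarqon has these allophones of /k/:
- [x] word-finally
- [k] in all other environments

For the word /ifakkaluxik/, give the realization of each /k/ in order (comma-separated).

[k], [k], [x]

Occurrence 1 (position 4): no conditioning environment matches → elsewhere allophone [k].
Occurrence 2 (position 5): no conditioning environment matches → elsewhere allophone [k].
Occurrence 3 (position 11): word-finally → [x].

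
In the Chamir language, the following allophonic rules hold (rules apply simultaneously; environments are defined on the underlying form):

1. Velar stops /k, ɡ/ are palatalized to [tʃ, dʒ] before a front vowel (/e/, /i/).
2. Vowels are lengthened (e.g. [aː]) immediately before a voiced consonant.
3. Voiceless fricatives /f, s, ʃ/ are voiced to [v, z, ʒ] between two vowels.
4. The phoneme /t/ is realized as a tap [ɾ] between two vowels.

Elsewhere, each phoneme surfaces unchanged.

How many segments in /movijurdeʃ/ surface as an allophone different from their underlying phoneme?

3

Segments that undergo a rule: /o/ → [oː] (rule 2); /i/ → [iː] (rule 2); /u/ → [uː] (rule 2).
All other segments surface unchanged.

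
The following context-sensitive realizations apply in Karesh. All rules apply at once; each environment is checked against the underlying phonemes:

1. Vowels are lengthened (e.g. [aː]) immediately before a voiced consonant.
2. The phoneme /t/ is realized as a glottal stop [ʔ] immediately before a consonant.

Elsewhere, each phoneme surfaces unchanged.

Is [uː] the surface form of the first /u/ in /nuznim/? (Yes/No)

/u/ (between /n/ and /z/) occurs before a voiced consonant → [uː] by rule 1.
The actual realization is [uː], which matches [uː].

Yes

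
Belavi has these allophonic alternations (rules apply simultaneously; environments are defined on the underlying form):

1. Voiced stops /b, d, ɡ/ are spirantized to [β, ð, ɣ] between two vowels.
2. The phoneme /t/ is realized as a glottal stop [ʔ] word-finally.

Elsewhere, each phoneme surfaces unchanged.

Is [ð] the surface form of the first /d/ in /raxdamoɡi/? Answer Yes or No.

/d/ (between /x/ and /a/) fails the environment for rule 1, so it stays [d].
The actual realization is [d], not [ð].

No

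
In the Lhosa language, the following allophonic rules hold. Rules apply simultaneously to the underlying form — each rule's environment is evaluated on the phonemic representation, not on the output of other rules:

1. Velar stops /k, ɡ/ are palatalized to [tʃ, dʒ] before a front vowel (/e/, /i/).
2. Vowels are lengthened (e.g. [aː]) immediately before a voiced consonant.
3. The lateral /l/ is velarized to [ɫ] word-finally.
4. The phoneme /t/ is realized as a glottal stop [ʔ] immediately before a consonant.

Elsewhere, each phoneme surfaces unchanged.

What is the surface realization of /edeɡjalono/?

/e/ — word-initial, before a voiced consonant — surfaces as [eː] (rule 2).
/d/ — not in any rule's target class → [d].
/e/ (between /d/ and /ɡ/) occurs before a voiced consonant → [eː] by rule 2.
/ɡ/ — between /e/ and /j/; rule 1 does not apply here → [ɡ].
/j/ (between /ɡ/ and /a/) is unaffected → [j].
Rule 2 applies to /a/ (between /j/ and /l/: before a voiced consonant) → [aː].
/l/ (between /a/ and /o/): rule 3 targets it, but not word-finally → unchanged [l].
/o/ (between /l/ and /n/) occurs before a voiced consonant → [oː] by rule 2.
/n/ (between /o/ and /o/): no rule targets it → [n].
/o/ (word-final) fails the environment for rule 2, so it stays [o].

[eːdeːɡjaːloːno]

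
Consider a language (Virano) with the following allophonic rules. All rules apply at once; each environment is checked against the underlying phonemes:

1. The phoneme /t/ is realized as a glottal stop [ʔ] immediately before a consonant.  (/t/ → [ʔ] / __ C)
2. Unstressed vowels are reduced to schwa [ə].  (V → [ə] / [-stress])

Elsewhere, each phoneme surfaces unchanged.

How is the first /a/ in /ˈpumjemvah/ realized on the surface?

[ə]

/a/ — between /v/ and /h/, in an unstressed syllable — surfaces as [ə] (rule 2).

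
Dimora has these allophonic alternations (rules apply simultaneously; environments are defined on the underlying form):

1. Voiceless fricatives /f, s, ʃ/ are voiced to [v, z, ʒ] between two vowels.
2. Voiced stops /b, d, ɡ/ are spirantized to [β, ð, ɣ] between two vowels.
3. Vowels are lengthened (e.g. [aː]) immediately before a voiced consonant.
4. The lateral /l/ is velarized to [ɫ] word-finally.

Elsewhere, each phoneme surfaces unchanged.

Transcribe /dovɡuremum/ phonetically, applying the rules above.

[doːvɡuːreːmuːm]

/d/ (word-initial) fails the environment for rule 2, so it stays [d].
/o/ meets the environment for rule 3 (before a voiced consonant) → [oː].
/v/ (between /o/ and /ɡ/): no rule targets it → [v].
/ɡ/ (between /v/ and /u/) is in the target of rule 2 but the environment (between two vowels) is not met → [ɡ].
/u/ (between /ɡ/ and /r/): before a voiced consonant, so rule 3 applies → [uː].
/r/ (between /u/ and /e/) is unaffected → [r].
/e/ (between /r/ and /m/) occurs before a voiced consonant → [eː] by rule 3.
/m/ stays [m].
/u/ (between /m/ and /m/) occurs before a voiced consonant → [uː] by rule 3.
/m/ (word-final) is unaffected → [m].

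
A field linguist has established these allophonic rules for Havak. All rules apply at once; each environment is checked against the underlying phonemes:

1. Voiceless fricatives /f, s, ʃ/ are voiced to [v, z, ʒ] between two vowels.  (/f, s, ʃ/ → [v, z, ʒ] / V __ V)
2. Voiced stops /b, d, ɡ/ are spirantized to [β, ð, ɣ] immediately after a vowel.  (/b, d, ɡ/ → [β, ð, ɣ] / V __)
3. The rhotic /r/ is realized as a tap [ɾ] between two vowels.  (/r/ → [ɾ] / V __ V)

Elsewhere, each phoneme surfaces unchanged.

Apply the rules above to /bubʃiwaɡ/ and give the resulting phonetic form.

/b/ (word-initial): rule 2 targets it, but not immediately after a vowel → unchanged [b].
/u/ stays [u].
/b/ (between /u/ and /ʃ/): immediately after a vowel, so rule 2 applies → [β].
/ʃ/ — between /b/ and /i/; rule 1 does not apply here → [ʃ].
/i/ (between /ʃ/ and /w/): no rule targets it → [i].
/w/ (between /i/ and /a/): no rule targets it → [w].
/a/ (between /w/ and /ɡ/): no rule targets it → [a].
/ɡ/ (word-final) occurs immediately after a vowel → [ɣ] by rule 2.

[buβʃiwaɣ]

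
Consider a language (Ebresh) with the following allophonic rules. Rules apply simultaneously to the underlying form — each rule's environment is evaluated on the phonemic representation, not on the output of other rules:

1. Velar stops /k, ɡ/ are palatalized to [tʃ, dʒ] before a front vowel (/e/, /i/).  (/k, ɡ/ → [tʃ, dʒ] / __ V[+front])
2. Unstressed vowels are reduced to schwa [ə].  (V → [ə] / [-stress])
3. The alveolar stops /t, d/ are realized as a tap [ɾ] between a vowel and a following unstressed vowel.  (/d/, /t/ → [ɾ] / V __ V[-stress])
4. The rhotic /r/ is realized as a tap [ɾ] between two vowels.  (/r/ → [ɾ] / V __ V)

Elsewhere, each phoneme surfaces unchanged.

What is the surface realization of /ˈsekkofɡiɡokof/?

[ˈsekkəfdʒəɡəkəf]

/s/ — not in any rule's target class → [s].
/e/ (between /s/ and /k/): rule 2 targets it, but not in an unstressed syllable → unchanged [e].
/k/ (between /e/ and /k/): rule 1 targets it, but not before a front vowel → unchanged [k].
/k/ (between /k/ and /o/) fails the environment for rule 1, so it stays [k].
/o/ (between /k/ and /f/): in an unstressed syllable, so rule 2 applies → [ə].
/f/ — not in any rule's target class → [f].
/ɡ/ — between /f/ and /i/, before a front vowel — surfaces as [dʒ] (rule 1).
/i/ meets the environment for rule 2 (in an unstressed syllable) → [ə].
/ɡ/ (between /i/ and /o/) is in the target of rule 1 but the environment (before a front vowel) is not met → [ɡ].
/o/ (between /ɡ/ and /k/): in an unstressed syllable, so rule 2 applies → [ə].
/k/ (between /o/ and /o/) is in the target of rule 1 but the environment (before a front vowel) is not met → [k].
/o/ meets the environment for rule 2 (in an unstressed syllable) → [ə].
/f/ — not in any rule's target class → [f].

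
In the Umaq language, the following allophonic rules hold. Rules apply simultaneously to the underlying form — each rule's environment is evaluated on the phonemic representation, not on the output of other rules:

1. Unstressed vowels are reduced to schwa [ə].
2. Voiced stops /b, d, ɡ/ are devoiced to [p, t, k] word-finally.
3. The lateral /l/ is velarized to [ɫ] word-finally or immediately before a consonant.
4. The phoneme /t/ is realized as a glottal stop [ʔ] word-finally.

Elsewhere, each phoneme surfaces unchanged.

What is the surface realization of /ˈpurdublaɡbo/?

[ˈpurdəbləɡbə]

/p/ stays [p].
/u/ (between /p/ and /r/): rule 1 targets it, but not in an unstressed syllable → unchanged [u].
/r/ (between /u/ and /d/): no rule targets it → [r].
/d/ (between /r/ and /u/) is in the target of rule 2 but the environment (word-finally) is not met → [d].
/u/ — between /d/ and /b/, in an unstressed syllable — surfaces as [ə] (rule 1).
/b/ (between /u/ and /l/): rule 2 targets it, but not word-finally → unchanged [b].
/l/ (between /b/ and /a/): rule 3 targets it, but not word-finally or immediately before a consonant → unchanged [l].
/a/ meets the environment for rule 1 (in an unstressed syllable) → [ə].
/ɡ/ — between /a/ and /b/; rule 2 does not apply here → [ɡ].
/b/ (between /ɡ/ and /o/) is in the target of rule 2 but the environment (word-finally) is not met → [b].
/o/ (word-final) occurs in an unstressed syllable → [ə] by rule 1.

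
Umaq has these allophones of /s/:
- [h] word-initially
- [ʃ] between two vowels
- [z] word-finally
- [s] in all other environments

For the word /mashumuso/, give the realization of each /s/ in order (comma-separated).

[s], [ʃ]

Occurrence 1 (position 3): no conditioning environment matches → elsewhere allophone [s].
Occurrence 2 (position 8): between two vowels → [ʃ].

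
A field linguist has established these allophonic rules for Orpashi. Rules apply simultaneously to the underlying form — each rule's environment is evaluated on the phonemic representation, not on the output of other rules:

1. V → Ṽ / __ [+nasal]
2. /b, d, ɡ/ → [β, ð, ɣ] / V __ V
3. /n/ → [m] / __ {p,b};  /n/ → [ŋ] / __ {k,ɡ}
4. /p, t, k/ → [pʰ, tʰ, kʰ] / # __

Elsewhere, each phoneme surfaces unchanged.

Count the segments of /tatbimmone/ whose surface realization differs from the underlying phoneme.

Segments that undergo a rule: /t/ → [tʰ] (rule 4); /i/ → [ĩ] (rule 1); /o/ → [õ] (rule 1).
All other segments surface unchanged.

3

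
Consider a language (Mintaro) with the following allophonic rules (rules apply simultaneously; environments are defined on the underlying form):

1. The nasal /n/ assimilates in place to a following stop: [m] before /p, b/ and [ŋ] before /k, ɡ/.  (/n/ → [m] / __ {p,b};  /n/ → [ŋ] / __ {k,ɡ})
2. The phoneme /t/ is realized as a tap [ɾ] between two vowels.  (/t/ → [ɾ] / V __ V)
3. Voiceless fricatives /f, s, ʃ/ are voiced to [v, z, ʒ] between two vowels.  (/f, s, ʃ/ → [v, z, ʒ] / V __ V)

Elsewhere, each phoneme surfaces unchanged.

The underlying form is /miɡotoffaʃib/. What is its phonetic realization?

[miɡoɾoffaʒib]

/t/ (between /o/ and /o/): between two vowels, so rule 2 applies → [ɾ].
/f/ (between /o/ and /f/) fails the environment for rule 3, so it stays [f].
/f/ (between /f/ and /a/) is in the target of rule 3 but the environment (between two vowels) is not met → [f].
Rule 3 applies to /ʃ/ (between /a/ and /i/: between two vowels) → [ʒ].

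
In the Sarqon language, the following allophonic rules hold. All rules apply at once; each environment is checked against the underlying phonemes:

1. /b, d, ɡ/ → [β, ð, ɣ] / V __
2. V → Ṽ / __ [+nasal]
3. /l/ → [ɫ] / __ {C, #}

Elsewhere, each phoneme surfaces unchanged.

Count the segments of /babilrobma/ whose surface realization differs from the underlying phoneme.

Segments that undergo a rule: /b/ → [β] (rule 1); /l/ → [ɫ] (rule 3); /b/ → [β] (rule 1).
All other segments surface unchanged.

3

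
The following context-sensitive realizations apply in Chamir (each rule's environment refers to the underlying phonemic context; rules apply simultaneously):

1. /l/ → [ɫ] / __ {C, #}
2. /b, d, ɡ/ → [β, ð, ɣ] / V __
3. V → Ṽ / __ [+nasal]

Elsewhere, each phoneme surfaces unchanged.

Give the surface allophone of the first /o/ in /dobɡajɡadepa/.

/o/ (between /d/ and /b/) is in the target of rule 3 but the environment (before a nasal consonant) is not met → [o].

[o]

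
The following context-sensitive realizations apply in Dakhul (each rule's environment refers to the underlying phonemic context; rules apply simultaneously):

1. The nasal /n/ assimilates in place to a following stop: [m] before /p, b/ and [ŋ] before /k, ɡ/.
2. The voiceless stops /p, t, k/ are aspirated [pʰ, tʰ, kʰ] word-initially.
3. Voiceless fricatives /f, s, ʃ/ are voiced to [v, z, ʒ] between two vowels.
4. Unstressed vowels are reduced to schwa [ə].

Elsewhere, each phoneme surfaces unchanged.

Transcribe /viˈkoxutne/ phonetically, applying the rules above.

/v/ (word-initial): no rule targets it → [v].
/i/ — between /v/ and /k/, in an unstressed syllable — surfaces as [ə] (rule 4).
/k/ — between /i/ and /o/; rule 2 does not apply here → [k].
/o/ (between /k/ and /x/) is in the target of rule 4 but the environment (in an unstressed syllable) is not met → [o].
/x/ (between /o/ and /u/) is unaffected → [x].
/u/ meets the environment for rule 4 (in an unstressed syllable) → [ə].
/t/ (between /u/ and /n/) fails the environment for rule 2, so it stays [t].
/n/ (between /t/ and /e/) is in the target of rule 1 but the environment (before a labial or velar stop) is not met → [n].
/e/ (word-final) occurs in an unstressed syllable → [ə] by rule 4.

[vəˈkoxətnə]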